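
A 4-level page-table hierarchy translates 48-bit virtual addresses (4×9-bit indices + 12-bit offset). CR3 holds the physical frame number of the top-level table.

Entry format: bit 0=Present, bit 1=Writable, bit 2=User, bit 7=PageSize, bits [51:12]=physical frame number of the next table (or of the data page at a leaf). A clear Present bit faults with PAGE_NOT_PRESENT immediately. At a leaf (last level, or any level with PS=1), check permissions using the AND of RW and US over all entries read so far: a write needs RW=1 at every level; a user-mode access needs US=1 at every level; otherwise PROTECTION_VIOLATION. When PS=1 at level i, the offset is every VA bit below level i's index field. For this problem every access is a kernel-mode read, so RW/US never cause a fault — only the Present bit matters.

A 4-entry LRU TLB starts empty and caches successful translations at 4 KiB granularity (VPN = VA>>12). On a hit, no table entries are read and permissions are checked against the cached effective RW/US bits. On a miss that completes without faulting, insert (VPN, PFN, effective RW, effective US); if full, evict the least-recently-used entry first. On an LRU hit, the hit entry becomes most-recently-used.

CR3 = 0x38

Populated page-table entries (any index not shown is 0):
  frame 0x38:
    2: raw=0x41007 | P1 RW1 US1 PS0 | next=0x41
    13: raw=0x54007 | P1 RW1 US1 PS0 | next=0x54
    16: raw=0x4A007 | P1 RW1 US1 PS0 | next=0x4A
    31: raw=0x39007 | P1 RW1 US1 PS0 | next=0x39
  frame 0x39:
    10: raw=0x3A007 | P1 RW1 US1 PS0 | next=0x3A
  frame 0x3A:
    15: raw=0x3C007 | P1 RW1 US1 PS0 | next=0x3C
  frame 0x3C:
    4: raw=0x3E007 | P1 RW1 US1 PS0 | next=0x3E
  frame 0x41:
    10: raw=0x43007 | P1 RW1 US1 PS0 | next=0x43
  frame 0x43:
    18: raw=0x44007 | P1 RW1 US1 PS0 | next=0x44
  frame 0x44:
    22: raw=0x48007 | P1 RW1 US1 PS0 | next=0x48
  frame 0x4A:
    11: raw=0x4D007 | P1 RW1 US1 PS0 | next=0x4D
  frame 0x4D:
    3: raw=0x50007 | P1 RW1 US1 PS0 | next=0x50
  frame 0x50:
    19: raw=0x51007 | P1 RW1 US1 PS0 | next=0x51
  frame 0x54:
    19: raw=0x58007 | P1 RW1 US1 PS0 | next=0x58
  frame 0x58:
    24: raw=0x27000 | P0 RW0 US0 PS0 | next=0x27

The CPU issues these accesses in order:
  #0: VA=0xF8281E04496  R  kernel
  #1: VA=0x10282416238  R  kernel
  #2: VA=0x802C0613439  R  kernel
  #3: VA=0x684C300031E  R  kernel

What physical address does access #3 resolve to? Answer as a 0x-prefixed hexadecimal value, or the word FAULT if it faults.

Walk each access:
#0 VA=0xF8281E04496 (r,kernel):
  L0: frame=0x38 idx=31 entry=0x39007 [P=1 RW=1 US=1 PS=0]
  L1: frame=0x39 idx=10 entry=0x3A007 [P=1 RW=1 US=1 PS=0]
  L2: frame=0x3A idx=15 entry=0x3C007 [P=1 RW=1 US=1 PS=0]
  L3: frame=0x3C idx=4 entry=0x3E007 [P=1 RW=1 US=1 PS=0]
  ⇒ phys 0x3E496  [4 reads]
#1 VA=0x10282416238 (r,kernel):
  L0: frame=0x38 idx=2 entry=0x41007 [P=1 RW=1 US=1 PS=0]
  L1: frame=0x41 idx=10 entry=0x43007 [P=1 RW=1 US=1 PS=0]
  L2: frame=0x43 idx=18 entry=0x44007 [P=1 RW=1 US=1 PS=0]
  L3: frame=0x44 idx=22 entry=0x48007 [P=1 RW=1 US=1 PS=0]
  ⇒ phys 0x48238  [4 reads]
#2 VA=0x802C0613439 (r,kernel):
  L0: frame=0x38 idx=16 entry=0x4A007 [P=1 RW=1 US=1 PS=0]
  L1: frame=0x4A idx=11 entry=0x4D007 [P=1 RW=1 US=1 PS=0]
  L2: frame=0x4D idx=3 entry=0x50007 [P=1 RW=1 US=1 PS=0]
  L3: frame=0x50 idx=19 entry=0x51007 [P=1 RW=1 US=1 PS=0]
  ⇒ phys 0x51439  [4 reads]
#3 VA=0x684C300031E (r,kernel):
  L0: frame=0x38 idx=13 entry=0x54007 [P=1 RW=1 US=1 PS=0]
  L1: frame=0x54 idx=19 entry=0x58007 [P=1 RW=1 US=1 PS=0]
  L2: frame=0x58 idx=24 entry=0x27000 [P=0 RW=0 US=0 PS=0]
  ⇒ fault: PAGE_NOT_PRESENT  — 3 lookups

Access #3 PA: FAULT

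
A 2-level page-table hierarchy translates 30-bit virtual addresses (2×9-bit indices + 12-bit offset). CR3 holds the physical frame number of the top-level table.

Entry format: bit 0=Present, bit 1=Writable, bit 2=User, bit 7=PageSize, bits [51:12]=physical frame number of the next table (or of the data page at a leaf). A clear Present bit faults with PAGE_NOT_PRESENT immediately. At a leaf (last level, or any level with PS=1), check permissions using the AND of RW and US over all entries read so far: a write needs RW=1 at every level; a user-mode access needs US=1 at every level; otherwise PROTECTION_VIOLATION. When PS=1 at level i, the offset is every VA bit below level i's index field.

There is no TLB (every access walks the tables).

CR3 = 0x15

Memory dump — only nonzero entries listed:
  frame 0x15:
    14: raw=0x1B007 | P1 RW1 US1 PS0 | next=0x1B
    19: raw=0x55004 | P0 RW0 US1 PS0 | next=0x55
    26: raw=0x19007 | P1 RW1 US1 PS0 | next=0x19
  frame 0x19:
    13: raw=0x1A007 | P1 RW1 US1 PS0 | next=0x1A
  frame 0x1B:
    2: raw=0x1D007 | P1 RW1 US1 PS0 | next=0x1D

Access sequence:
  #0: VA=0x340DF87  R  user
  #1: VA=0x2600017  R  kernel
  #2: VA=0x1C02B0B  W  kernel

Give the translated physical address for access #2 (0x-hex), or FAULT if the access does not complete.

Per-access translation:
#0 VA=0x340DF87 (r,user):
  L0: frame=0x15 idx=26 entry=0x19007 [P=1 RW=1 US=1 PS=0]
  L1: frame=0x19 idx=13 entry=0x1A007 [P=1 RW=1 US=1 PS=0]
  → PA=0x1AF87  (2 entries read)
#1 VA=0x2600017 (r,kernel):
  L0: frame=0x15 idx=19 entry=0x55004 [P=0 RW=0 US=1 PS=0]
  → PAGE_NOT_PRESENT  (1 entries read)
#2 VA=0x1C02B0B (w,kernel):
  L0: frame=0x15 idx=14 entry=0x1B007 [P=1 RW=1 US=1 PS=0]
  L1: frame=0x1B idx=2 entry=0x1D007 [P=1 RW=1 US=1 PS=0]
  → PA=0x1DB0B  (2 entries read)

Access #2 PA: 0x1DB0B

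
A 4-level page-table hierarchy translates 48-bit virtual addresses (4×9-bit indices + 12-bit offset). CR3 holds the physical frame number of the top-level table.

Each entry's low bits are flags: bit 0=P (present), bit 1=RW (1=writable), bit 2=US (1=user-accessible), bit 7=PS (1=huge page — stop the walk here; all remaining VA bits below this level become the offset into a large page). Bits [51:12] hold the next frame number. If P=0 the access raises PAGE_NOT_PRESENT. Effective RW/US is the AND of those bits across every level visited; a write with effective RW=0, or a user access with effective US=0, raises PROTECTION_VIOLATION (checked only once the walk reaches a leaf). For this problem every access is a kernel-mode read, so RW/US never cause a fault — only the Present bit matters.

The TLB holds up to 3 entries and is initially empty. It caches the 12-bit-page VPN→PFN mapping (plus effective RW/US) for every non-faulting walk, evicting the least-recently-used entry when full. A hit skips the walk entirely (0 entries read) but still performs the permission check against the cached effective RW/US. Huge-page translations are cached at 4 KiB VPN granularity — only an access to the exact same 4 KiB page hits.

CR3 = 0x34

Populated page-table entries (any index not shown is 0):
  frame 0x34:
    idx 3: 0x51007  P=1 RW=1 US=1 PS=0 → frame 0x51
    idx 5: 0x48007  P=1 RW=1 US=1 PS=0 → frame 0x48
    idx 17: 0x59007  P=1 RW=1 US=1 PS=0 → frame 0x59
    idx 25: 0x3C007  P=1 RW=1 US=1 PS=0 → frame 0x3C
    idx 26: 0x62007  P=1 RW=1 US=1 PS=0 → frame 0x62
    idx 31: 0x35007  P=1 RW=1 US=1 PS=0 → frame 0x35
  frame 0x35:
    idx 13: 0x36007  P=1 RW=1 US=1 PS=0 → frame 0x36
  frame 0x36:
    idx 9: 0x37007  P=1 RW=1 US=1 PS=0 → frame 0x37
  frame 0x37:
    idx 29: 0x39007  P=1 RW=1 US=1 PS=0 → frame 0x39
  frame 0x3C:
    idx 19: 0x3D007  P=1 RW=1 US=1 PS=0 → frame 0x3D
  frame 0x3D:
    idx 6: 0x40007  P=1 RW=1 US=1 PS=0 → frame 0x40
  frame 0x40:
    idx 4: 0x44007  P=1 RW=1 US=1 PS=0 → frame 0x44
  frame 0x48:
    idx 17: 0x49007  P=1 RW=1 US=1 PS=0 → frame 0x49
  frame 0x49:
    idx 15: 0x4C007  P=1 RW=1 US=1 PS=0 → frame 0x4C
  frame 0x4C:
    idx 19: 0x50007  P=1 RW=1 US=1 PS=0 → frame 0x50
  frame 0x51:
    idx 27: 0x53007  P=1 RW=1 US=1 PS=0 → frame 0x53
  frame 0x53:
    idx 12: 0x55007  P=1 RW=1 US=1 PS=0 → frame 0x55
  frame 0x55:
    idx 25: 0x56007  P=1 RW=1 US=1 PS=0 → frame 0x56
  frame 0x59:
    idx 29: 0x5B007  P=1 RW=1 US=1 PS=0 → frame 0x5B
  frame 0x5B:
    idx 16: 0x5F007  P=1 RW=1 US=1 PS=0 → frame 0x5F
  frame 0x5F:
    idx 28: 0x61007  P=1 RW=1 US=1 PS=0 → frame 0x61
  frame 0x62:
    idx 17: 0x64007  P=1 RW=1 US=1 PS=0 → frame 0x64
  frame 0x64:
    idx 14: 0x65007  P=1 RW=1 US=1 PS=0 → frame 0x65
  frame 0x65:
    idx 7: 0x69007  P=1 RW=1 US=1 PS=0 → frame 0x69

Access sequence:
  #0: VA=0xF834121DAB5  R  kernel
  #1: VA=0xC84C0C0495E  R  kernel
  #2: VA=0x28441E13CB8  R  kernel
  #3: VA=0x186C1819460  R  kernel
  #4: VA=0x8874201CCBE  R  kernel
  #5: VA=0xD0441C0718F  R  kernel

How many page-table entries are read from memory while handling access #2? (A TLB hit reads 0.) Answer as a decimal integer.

Per-access translation:
#0 VA=0xF834121DAB5 (r,kernel):
  L0: frame=0x34 idx=31 entry=0x35007 [P=1 RW=1 US=1 PS=0]
  L1: frame=0x35 idx=13 entry=0x36007 [P=1 RW=1 US=1 PS=0]
  L2: frame=0x36 idx=9 entry=0x37007 [P=1 RW=1 US=1 PS=0]
  L3: frame=0x37 idx=29 entry=0x39007 [P=1 RW=1 US=1 PS=0]
  ✓ 0x39AB5  — 4 lookups
#1 VA=0xC84C0C0495E (r,kernel):
  L0: frame=0x34 idx=25 entry=0x3C007 [P=1 RW=1 US=1 PS=0]
  L1: frame=0x3C idx=19 entry=0x3D007 [P=1 RW=1 US=1 PS=0]
  L2: frame=0x3D idx=6 entry=0x40007 [P=1 RW=1 US=1 PS=0]
  L3: frame=0x40 idx=4 entry=0x44007 [P=1 RW=1 US=1 PS=0]
  ✓ 0x4495E  — 4 lookups
#2 VA=0x28441E13CB8 (r,kernel):
  L0: frame=0x34 idx=5 entry=0x48007 [P=1 RW=1 US=1 PS=0]
  L1: frame=0x48 idx=17 entry=0x49007 [P=1 RW=1 US=1 PS=0]
  L2: frame=0x49 idx=15 entry=0x4C007 [P=1 RW=1 US=1 PS=0]
  L3: frame=0x4C idx=19 entry=0x50007 [P=1 RW=1 US=1 PS=0]
  ✓ 0x50CB8  — 4 lookups
#3 VA=0x186C1819460 (r,kernel):
  L0: frame=0x34 idx=3 entry=0x51007 [P=1 RW=1 US=1 PS=0]
  L1: frame=0x51 idx=27 entry=0x53007 [P=1 RW=1 US=1 PS=0]
  L2: frame=0x53 idx=12 entry=0x55007 [P=1 RW=1 US=1 PS=0]
  L3: frame=0x55 idx=25 entry=0x56007 [P=1 RW=1 US=1 PS=0]
  ✓ 0x56460  — 4 lookups
#4 VA=0x8874201CCBE (r,kernel):
  L0: frame=0x34 idx=17 entry=0x59007 [P=1 RW=1 US=1 PS=0]
  L1: frame=0x59 idx=29 entry=0x5B007 [P=1 RW=1 US=1 PS=0]
  L2: frame=0x5B idx=16 entry=0x5F007 [P=1 RW=1 US=1 PS=0]
  L3: frame=0x5F idx=28 entry=0x61007 [P=1 RW=1 US=1 PS=0]
  ✓ 0x61CBE  — 4 lookups
#5 VA=0xD0441C0718F (r,kernel):
  L0: frame=0x34 idx=26 entry=0x62007 [P=1 RW=1 US=1 PS=0]
  L1: frame=0x62 idx=17 entry=0x64007 [P=1 RW=1 US=1 PS=0]
  L2: frame=0x64 idx=14 entry=0x65007 [P=1 RW=1 US=1 PS=0]
  L3: frame=0x65 idx=7 entry=0x69007 [P=1 RW=1 US=1 PS=0]
  ✓ 0x6918F  — 4 lookups

Entries read for #2: 4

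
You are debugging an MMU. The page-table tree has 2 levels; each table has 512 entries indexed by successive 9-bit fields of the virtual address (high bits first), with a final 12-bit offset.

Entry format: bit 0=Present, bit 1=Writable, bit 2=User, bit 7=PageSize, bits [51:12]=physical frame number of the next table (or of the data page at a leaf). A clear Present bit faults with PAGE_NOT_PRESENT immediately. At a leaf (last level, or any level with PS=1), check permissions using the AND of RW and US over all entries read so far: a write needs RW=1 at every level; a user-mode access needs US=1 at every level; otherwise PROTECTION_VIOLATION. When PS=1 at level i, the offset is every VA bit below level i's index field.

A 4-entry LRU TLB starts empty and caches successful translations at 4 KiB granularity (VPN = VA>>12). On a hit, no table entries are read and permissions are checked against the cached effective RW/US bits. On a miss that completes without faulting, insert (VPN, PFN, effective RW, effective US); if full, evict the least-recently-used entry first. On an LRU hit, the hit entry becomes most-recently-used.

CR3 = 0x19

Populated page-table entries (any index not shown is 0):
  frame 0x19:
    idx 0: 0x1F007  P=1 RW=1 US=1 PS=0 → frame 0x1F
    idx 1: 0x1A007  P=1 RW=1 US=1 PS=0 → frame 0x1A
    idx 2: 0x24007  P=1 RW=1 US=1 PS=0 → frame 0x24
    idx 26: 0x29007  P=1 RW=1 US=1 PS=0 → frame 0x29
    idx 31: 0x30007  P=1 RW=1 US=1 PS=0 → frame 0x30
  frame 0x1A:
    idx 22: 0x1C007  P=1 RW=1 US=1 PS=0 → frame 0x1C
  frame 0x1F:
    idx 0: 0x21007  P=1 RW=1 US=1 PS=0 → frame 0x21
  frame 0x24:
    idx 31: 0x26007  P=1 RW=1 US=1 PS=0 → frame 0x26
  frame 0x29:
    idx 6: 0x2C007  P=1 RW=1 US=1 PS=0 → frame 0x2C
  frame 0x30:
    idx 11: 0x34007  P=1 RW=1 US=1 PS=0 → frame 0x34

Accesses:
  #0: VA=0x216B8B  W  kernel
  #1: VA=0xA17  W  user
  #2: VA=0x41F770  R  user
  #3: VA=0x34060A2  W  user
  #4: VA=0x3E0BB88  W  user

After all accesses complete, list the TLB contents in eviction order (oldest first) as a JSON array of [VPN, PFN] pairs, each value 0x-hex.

Walk each access:
#0 VA=0x216B8B (w,kernel):
  [0] read 0x19 idx=1: raw=0x1A007 flags P=1 W=1 U=1 S=0
  [1] read 0x1A idx=22: raw=0x1C007 flags P=1 W=1 U=1 S=0
  ⇒ phys 0x1CB8B  [2 reads]
#1 VA=0xA17 (w,user):
  [0] read 0x19 idx=0: raw=0x1F007 flags P=1 W=1 U=1 S=0
  [1] read 0x1F idx=0: raw=0x21007 flags P=1 W=1 U=1 S=0
  ⇒ phys 0x21A17  [2 reads]
#2 VA=0x41F770 (r,user):
  [0] read 0x19 idx=2: raw=0x24007 flags P=1 W=1 U=1 S=0
  [1] read 0x24 idx=31: raw=0x26007 flags P=1 W=1 U=1 S=0
  ⇒ phys 0x26770  [2 reads]
#3 VA=0x34060A2 (w,user):
  [0] read 0x19 idx=26: raw=0x29007 flags P=1 W=1 U=1 S=0
  [1] read 0x29 idx=6: raw=0x2C007 flags P=1 W=1 U=1 S=0
  ⇒ phys 0x2C0A2  [2 reads]
#4 VA=0x3E0BB88 (w,user):
  [0] read 0x19 idx=31: raw=0x30007 flags P=1 W=1 U=1 S=0
  [1] read 0x30 idx=11: raw=0x34007 flags P=1 W=1 U=1 S=0
  ⇒ phys 0x34B88  [2 reads]

TLB: [["0x0", "0x21"], ["0x41F", "0x26"], ["0x3406", "0x2C"], ["0x3E0B", "0x34"]]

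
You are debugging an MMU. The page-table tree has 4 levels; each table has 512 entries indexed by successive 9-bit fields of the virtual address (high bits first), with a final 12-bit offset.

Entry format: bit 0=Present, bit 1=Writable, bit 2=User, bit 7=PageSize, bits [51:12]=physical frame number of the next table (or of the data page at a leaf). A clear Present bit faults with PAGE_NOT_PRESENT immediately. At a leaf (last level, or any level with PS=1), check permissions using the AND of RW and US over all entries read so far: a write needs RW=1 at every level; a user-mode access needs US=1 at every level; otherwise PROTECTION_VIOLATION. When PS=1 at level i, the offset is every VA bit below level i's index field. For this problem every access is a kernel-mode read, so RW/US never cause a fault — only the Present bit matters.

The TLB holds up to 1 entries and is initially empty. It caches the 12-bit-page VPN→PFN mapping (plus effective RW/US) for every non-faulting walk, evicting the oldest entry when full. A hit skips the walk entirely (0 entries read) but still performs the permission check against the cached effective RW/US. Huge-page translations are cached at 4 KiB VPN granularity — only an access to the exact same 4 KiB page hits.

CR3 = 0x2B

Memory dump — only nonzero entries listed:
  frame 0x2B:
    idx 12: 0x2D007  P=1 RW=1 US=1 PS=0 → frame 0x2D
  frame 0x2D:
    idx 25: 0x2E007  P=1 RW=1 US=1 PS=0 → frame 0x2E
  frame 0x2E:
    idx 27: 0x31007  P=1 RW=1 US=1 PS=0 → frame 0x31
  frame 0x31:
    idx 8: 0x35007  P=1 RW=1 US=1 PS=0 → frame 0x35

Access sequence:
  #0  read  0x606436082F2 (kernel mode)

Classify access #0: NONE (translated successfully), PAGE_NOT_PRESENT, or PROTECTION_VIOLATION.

Walk each access:
#0 VA=0x606436082F2 (r,kernel):
  [0] read 0x2B idx=12: raw=0x2D007 flags P=1 W=1 U=1 S=0
  [1] read 0x2D idx=25: raw=0x2E007 flags P=1 W=1 U=1 S=0
  [2] read 0x2E idx=27: raw=0x31007 flags P=1 W=1 U=1 S=0
  [3] read 0x31 idx=8: raw=0x35007 flags P=1 W=1 U=1 S=0
  ✓ 0x352F2  — 4 lookups

Access #0 fault: NONE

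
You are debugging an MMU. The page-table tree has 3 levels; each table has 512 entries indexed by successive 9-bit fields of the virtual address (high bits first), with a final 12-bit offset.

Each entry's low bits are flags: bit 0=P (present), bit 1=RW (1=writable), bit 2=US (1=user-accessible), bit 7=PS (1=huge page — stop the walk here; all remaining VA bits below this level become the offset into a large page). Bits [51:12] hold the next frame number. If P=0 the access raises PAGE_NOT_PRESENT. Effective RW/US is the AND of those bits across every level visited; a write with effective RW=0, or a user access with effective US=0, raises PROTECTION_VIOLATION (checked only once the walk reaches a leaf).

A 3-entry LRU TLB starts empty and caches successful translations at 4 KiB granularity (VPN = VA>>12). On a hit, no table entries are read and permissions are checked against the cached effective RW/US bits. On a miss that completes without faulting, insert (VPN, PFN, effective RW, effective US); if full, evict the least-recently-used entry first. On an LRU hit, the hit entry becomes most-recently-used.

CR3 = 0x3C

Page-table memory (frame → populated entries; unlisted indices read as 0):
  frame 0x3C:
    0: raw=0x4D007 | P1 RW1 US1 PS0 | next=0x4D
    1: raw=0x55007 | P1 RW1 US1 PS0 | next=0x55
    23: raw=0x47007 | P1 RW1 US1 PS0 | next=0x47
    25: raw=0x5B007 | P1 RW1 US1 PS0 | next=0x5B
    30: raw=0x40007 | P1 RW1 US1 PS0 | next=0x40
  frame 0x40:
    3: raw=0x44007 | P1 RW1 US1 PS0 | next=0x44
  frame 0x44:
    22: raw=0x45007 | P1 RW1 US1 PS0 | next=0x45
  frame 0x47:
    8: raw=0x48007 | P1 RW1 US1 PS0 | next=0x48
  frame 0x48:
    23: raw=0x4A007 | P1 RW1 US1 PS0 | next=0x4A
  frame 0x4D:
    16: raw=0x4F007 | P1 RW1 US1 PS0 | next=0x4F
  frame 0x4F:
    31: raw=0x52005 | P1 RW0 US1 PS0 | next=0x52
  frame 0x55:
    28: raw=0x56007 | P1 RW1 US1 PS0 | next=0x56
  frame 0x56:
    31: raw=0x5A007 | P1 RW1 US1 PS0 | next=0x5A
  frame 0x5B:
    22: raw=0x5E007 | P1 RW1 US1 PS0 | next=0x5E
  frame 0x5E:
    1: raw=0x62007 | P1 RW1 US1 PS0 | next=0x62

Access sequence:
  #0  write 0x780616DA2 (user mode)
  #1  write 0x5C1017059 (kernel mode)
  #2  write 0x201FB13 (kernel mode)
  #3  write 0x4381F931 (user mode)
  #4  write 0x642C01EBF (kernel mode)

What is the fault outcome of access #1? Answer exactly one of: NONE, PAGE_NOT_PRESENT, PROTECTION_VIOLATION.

Walk each access:
#0 VA=0x780616DA2 (w,user):
  [0] read 0x3C idx=30: raw=0x40007 flags P=1 W=1 U=1 S=0
  [1] read 0x40 idx=3: raw=0x44007 flags P=1 W=1 U=1 S=0
  [2] read 0x44 idx=22: raw=0x45007 flags P=1 W=1 U=1 S=0
  ✓ 0x45DA2  — 3 lookups
#1 VA=0x5C1017059 (w,kernel):
  [0] read 0x3C idx=23: raw=0x47007 flags P=1 W=1 U=1 S=0
  [1] read 0x47 idx=8: raw=0x48007 flags P=1 W=1 U=1 S=0
  [2] read 0x48 idx=23: raw=0x4A007 flags P=1 W=1 U=1 S=0
  ✓ 0x4A059  — 3 lookups
#2 VA=0x201FB13 (w,kernel):
  [0] read 0x3C idx=0: raw=0x4D007 flags P=1 W=1 U=1 S=0
  [1] read 0x4D idx=16: raw=0x4F007 flags P=1 W=1 U=1 S=0
  [2] read 0x4F idx=31: raw=0x52005 flags P=1 W=0 U=1 S=0
  ✗ PROTECTION_VIOLATION  [3 reads]
#3 VA=0x4381F931 (w,user):
  [0] read 0x3C idx=1: raw=0x55007 flags P=1 W=1 U=1 S=0
  [1] read 0x55 idx=28: raw=0x56007 flags P=1 W=1 U=1 S=0
  [2] read 0x56 idx=31: raw=0x5A007 flags P=1 W=1 U=1 S=0
  ✓ 0x5A931  — 3 lookups
#4 VA=0x642C01EBF (w,kernel):
  [0] read 0x3C idx=25: raw=0x5B007 flags P=1 W=1 U=1 S=0
  [1] read 0x5B idx=22: raw=0x5E007 flags P=1 W=1 U=1 S=0
  [2] read 0x5E idx=1: raw=0x62007 flags P=1 W=1 U=1 S=0
  ✓ 0x62EBF  — 3 lookups

Access #1 fault: NONE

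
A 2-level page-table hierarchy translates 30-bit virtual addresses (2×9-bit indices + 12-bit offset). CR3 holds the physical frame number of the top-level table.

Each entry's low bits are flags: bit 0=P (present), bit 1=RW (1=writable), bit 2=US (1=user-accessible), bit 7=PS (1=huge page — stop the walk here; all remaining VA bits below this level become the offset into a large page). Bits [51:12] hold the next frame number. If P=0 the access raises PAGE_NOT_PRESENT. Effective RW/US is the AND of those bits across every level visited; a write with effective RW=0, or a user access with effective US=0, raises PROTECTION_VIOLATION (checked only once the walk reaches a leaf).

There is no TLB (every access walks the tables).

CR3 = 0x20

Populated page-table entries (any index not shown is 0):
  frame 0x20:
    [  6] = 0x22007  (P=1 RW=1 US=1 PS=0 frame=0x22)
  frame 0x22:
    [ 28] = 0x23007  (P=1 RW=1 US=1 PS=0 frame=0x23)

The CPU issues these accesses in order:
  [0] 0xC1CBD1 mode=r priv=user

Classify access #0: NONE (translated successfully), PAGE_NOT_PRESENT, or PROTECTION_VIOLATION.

Per-access translation:
#0 VA=0xC1CBD1 (r,user):
  L0 @0x20[6] → 0x22007  P=1,RW=1,US=1,PS=0
  L1 @0x22[28] → 0x23007  P=1,RW=1,US=1,PS=0
  → PA=0x23BD1  (2 entries read)

Access #0 fault: NONE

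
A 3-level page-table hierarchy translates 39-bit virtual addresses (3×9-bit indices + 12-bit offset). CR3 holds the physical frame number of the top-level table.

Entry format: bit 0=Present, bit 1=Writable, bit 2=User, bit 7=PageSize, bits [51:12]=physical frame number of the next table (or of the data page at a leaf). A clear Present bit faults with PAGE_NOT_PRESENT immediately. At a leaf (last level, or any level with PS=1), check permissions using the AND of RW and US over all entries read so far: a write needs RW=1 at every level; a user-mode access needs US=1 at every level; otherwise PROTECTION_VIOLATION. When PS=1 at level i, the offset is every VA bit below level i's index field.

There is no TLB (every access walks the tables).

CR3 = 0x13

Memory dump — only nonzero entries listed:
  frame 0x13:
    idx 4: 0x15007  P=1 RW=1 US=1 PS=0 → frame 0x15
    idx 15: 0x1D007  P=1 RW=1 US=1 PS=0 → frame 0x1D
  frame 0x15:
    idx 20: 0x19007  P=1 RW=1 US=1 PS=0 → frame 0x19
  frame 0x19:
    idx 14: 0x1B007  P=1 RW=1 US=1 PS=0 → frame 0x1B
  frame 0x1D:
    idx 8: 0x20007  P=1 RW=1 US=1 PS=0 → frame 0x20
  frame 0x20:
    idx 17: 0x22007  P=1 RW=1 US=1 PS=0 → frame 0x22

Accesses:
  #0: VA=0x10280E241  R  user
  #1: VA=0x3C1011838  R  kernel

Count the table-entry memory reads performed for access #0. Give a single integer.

Walk each access:
#0 VA=0x10280E241 (r,user):
  lvl0: tbl 0x13, slot 4 ⇒ 0x15007 (P1/RW1/US1/PS0)
  lvl1: tbl 0x15, slot 20 ⇒ 0x19007 (P1/RW1/US1/PS0)
  lvl2: tbl 0x19, slot 14 ⇒ 0x1B007 (P1/RW1/US1/PS0)
  ⇒ phys 0x1B241  [3 reads]
#1 VA=0x3C1011838 (r,kernel):
  lvl0: tbl 0x13, slot 15 ⇒ 0x1D007 (P1/RW1/US1/PS0)
  lvl1: tbl 0x1D, slot 8 ⇒ 0x20007 (P1/RW1/US1/PS0)
  lvl2: tbl 0x20, slot 17 ⇒ 0x22007 (P1/RW1/US1/PS0)
  ⇒ phys 0x22838  [3 reads]

Entries read for #0: 3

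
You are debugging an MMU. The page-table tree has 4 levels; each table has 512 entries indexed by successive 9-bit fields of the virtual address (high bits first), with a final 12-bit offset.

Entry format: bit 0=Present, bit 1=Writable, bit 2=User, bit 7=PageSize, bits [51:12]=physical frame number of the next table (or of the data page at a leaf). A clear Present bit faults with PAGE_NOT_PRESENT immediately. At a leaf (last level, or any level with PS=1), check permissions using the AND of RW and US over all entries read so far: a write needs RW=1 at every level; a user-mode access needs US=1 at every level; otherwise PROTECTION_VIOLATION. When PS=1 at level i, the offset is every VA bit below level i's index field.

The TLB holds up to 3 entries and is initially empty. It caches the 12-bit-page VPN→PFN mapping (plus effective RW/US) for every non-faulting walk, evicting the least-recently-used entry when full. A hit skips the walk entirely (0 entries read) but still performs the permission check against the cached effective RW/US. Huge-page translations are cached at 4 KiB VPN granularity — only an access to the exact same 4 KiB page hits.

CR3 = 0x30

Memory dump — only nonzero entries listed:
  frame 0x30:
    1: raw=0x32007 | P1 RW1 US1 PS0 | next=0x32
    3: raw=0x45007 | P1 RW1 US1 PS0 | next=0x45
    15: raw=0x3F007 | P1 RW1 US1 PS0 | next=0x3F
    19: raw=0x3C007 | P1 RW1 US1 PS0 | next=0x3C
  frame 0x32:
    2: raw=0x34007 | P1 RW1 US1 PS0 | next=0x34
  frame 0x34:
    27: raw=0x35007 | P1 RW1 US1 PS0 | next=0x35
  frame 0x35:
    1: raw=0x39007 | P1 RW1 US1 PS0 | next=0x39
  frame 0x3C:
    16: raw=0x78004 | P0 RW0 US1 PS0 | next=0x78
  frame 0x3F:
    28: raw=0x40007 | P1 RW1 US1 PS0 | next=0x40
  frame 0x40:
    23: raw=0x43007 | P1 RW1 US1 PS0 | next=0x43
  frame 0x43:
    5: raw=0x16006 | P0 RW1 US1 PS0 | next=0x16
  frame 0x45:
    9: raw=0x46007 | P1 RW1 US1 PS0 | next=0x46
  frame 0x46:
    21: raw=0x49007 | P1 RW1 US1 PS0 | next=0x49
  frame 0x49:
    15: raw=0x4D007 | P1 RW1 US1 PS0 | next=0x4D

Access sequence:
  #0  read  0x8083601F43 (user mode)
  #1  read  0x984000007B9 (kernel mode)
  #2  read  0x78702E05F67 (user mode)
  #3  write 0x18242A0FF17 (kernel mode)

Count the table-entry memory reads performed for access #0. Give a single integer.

Walk each access:
#0 VA=0x8083601F43 (r,user):
  lvl0: tbl 0x30, slot 1 ⇒ 0x32007 (P1/RW1/US1/PS0)
  lvl1: tbl 0x32, slot 2 ⇒ 0x34007 (P1/RW1/US1/PS0)
  lvl2: tbl 0x34, slot 27 ⇒ 0x35007 (P1/RW1/US1/PS0)
  lvl3: tbl 0x35, slot 1 ⇒ 0x39007 (P1/RW1/US1/PS0)
  ⇒ phys 0x39F43  [4 reads]
#1 VA=0x984000007B9 (r,kernel):
  lvl0: tbl 0x30, slot 19 ⇒ 0x3C007 (P1/RW1/US1/PS0)
  lvl1: tbl 0x3C, slot 16 ⇒ 0x78004 (P0/RW0/US1/PS0)
  ⇒ fault: PAGE_NOT_PRESENT  — 2 lookups
#2 VA=0x78702E05F67 (r,user):
  lvl0: tbl 0x30, slot 15 ⇒ 0x3F007 (P1/RW1/US1/PS0)
  lvl1: tbl 0x3F, slot 28 ⇒ 0x40007 (P1/RW1/US1/PS0)
  lvl2: tbl 0x40, slot 23 ⇒ 0x43007 (P1/RW1/US1/PS0)
  lvl3: tbl 0x43, slot 5 ⇒ 0x16006 (P0/RW1/US1/PS0)
  ⇒ fault: PAGE_NOT_PRESENT  — 4 lookups
#3 VA=0x18242A0FF17 (w,kernel):
  lvl0: tbl 0x30, slot 3 ⇒ 0x45007 (P1/RW1/US1/PS0)
  lvl1: tbl 0x45, slot 9 ⇒ 0x46007 (P1/RW1/US1/PS0)
  lvl2: tbl 0x46, slot 21 ⇒ 0x49007 (P1/RW1/US1/PS0)
  lvl3: tbl 0x49, slot 15 ⇒ 0x4D007 (P1/RW1/US1/PS0)
  ⇒ phys 0x4DF17  [4 reads]

Entries read for #0: 4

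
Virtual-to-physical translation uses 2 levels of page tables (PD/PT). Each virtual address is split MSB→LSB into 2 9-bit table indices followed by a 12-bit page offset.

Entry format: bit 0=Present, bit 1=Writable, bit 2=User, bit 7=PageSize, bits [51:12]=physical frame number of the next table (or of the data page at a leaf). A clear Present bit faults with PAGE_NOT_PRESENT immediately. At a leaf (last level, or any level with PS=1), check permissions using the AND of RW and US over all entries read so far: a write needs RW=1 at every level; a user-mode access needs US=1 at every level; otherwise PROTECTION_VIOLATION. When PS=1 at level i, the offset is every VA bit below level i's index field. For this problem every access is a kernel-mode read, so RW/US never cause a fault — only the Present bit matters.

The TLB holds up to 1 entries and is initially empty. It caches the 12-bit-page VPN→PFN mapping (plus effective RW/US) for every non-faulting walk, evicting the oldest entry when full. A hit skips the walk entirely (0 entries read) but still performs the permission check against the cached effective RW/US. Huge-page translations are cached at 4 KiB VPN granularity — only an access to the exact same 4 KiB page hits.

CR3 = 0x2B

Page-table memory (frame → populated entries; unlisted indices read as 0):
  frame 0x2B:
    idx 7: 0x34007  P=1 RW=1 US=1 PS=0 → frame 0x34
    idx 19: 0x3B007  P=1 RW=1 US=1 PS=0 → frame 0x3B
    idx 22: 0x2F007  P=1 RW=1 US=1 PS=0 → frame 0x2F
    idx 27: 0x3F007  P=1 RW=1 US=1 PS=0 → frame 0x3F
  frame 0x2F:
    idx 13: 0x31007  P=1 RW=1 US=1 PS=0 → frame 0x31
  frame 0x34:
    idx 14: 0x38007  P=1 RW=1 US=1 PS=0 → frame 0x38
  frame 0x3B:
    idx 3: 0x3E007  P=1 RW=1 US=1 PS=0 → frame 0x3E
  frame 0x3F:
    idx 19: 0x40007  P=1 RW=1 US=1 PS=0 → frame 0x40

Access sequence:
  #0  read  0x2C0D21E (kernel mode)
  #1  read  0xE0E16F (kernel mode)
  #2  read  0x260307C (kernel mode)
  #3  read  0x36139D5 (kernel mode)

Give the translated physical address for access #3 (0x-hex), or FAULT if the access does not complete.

Per-access translation:
#0 VA=0x2C0D21E (r,kernel):
  [0] read 0x2B idx=22: raw=0x2F007 flags P=1 W=1 U=1 S=0
  [1] read 0x2F idx=13: raw=0x31007 flags P=1 W=1 U=1 S=0
  → PA=0x3121E  (2 entries read)
#1 VA=0xE0E16F (r,kernel):
  [0] read 0x2B idx=7: raw=0x34007 flags P=1 W=1 U=1 S=0
  [1] read 0x34 idx=14: raw=0x38007 flags P=1 W=1 U=1 S=0
  → PA=0x3816F  (2 entries read)
#2 VA=0x260307C (r,kernel):
  [0] read 0x2B idx=19: raw=0x3B007 flags P=1 W=1 U=1 S=0
  [1] read 0x3B idx=3: raw=0x3E007 flags P=1 W=1 U=1 S=0
  → PA=0x3E07C  (2 entries read)
#3 VA=0x36139D5 (r,kernel):
  [0] read 0x2B idx=27: raw=0x3F007 flags P=1 W=1 U=1 S=0
  [1] read 0x3F idx=19: raw=0x40007 flags P=1 W=1 U=1 S=0
  → PA=0x409D5  (2 entries read)

Access #3 PA: 0x409D5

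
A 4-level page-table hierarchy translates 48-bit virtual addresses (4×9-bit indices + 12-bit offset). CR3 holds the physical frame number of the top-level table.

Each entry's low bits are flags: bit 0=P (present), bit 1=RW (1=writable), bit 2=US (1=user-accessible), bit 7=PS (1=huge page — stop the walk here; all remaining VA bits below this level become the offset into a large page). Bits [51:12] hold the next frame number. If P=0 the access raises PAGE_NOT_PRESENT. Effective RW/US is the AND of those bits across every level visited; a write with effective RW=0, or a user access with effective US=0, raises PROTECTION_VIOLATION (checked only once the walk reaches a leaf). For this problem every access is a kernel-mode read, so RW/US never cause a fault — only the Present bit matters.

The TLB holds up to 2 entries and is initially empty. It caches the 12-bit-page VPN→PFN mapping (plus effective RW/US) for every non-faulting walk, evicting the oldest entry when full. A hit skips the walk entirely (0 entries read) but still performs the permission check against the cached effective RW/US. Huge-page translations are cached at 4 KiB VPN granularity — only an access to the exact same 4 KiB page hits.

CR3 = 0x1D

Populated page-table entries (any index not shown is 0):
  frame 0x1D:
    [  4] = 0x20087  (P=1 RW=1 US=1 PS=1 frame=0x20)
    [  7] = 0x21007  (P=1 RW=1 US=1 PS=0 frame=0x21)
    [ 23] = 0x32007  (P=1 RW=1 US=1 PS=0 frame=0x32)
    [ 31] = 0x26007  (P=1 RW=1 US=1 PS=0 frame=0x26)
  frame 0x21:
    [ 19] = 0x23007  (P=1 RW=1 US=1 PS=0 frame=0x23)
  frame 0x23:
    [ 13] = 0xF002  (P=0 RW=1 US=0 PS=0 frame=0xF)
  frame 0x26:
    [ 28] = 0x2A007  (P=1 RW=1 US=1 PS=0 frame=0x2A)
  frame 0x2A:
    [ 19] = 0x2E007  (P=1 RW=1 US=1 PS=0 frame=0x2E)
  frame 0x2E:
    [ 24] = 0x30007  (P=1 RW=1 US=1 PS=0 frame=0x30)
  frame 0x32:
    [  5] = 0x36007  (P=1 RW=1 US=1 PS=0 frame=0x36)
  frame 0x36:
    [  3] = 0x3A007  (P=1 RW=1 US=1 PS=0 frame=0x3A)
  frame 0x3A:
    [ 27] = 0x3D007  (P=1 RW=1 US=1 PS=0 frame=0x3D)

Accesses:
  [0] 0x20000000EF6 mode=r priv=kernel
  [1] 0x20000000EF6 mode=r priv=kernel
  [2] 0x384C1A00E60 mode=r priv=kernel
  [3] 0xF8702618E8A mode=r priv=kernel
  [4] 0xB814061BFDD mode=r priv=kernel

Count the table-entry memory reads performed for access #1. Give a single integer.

Walk each access:
#0 VA=0x20000000EF6 (r,kernel):
  L0: frame=0x1D idx=4 entry=0x20087 [P=1 RW=1 US=1 PS=1]
  ✓ 0x20EF6 (huge @L0)  — 1 lookups
#1 VA=0x20000000EF6 (r,kernel):
  TLB hit vpn=0x20000000 → PA=0x20EF6
#2 VA=0x384C1A00E60 (r,kernel):
  L0: frame=0x1D idx=7 entry=0x21007 [P=1 RW=1 US=1 PS=0]
  L1: frame=0x21 idx=19 entry=0x23007 [P=1 RW=1 US=1 PS=0]
  L2: frame=0x23 idx=13 entry=0xF002 [P=0 RW=1 US=0 PS=0]
  → PAGE_NOT_PRESENT  (3 entries read)
#3 VA=0xF8702618E8A (r,kernel):
  L0: frame=0x1D idx=31 entry=0x26007 [P=1 RW=1 US=1 PS=0]
  L1: frame=0x26 idx=28 entry=0x2A007 [P=1 RW=1 US=1 PS=0]
  L2: frame=0x2A idx=19 entry=0x2E007 [P=1 RW=1 US=1 PS=0]
  L3: frame=0x2E idx=24 entry=0x30007 [P=1 RW=1 US=1 PS=0]
  ✓ 0x30E8A  — 4 lookups
#4 VA=0xB814061BFDD (r,kernel):
  L0: frame=0x1D idx=23 entry=0x32007 [P=1 RW=1 US=1 PS=0]
  L1: frame=0x32 idx=5 entry=0x36007 [P=1 RW=1 US=1 PS=0]
  L2: frame=0x36 idx=3 entry=0x3A007 [P=1 RW=1 US=1 PS=0]
  L3: frame=0x3A idx=27 entry=0x3D007 [P=1 RW=1 US=1 PS=0]
  ✓ 0x3DFDD  — 4 lookups

Entries read for #1: 0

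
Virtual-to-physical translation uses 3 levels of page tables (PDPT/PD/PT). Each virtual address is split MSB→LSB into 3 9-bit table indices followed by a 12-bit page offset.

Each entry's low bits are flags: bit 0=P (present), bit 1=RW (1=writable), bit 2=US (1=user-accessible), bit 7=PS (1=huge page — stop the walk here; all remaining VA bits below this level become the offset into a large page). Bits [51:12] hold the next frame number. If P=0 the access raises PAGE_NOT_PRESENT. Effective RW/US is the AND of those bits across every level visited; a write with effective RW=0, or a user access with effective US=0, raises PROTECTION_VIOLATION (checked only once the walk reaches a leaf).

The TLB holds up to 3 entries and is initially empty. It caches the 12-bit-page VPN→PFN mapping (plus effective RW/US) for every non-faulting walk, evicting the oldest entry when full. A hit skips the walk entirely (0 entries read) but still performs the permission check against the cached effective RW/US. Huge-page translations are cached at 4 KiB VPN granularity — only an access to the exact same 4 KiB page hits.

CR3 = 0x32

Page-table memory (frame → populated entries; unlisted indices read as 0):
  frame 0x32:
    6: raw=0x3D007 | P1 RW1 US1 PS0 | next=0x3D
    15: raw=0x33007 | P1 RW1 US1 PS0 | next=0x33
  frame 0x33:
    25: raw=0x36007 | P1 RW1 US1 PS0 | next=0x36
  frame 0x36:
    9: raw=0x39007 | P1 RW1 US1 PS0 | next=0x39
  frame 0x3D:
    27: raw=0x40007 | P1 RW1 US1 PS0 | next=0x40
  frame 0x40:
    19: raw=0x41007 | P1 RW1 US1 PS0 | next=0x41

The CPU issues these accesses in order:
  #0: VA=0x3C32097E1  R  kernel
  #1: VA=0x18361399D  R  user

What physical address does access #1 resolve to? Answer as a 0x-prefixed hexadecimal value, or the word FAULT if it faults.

Trace:
#0 VA=0x3C32097E1 (r,kernel):
  [0] read 0x32 idx=15: raw=0x33007 flags P=1 W=1 U=1 S=0
  [1] read 0x33 idx=25: raw=0x36007 flags P=1 W=1 U=1 S=0
  [2] read 0x36 idx=9: raw=0x39007 flags P=1 W=1 U=1 S=0
  → PA=0x397E1  (3 entries read)
#1 VA=0x18361399D (r,user):
  [0] read 0x32 idx=6: raw=0x3D007 flags P=1 W=1 U=1 S=0
  [1] read 0x3D idx=27: raw=0x40007 flags P=1 W=1 U=1 S=0
  [2] read 0x40 idx=19: raw=0x41007 flags P=1 W=1 U=1 S=0
  → PA=0x4199D  (3 entries read)

Access #1 PA: 0x4199D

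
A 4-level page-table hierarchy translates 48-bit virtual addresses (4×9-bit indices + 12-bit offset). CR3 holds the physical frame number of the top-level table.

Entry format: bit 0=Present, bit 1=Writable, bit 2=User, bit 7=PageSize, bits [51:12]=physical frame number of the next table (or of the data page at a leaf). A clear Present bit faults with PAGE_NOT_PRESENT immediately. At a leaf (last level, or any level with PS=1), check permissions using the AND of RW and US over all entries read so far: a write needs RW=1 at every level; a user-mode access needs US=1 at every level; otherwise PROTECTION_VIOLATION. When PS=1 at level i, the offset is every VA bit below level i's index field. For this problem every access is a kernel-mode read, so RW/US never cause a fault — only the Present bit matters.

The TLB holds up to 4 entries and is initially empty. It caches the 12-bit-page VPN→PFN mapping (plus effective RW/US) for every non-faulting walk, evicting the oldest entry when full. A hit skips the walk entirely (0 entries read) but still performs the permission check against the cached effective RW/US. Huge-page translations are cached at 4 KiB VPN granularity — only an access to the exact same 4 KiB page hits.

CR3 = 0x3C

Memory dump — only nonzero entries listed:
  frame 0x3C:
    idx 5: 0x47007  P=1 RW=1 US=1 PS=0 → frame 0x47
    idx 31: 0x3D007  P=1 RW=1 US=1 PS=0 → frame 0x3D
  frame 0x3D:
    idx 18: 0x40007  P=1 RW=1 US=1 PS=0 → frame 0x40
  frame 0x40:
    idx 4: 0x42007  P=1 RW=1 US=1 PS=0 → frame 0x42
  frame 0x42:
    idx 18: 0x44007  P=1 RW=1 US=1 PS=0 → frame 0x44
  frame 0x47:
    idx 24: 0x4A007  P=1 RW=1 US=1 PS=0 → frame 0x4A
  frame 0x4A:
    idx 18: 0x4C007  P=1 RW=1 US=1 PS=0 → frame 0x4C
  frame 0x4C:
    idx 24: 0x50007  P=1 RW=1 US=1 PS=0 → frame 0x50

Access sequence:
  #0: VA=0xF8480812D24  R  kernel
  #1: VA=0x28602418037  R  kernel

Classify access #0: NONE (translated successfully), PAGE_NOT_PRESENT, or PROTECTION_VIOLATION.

Trace:
#0 VA=0xF8480812D24 (r,kernel):
  lvl0: tbl 0x3C, slot 31 ⇒ 0x3D007 (P1/RW1/US1/PS0)
  lvl1: tbl 0x3D, slot 18 ⇒ 0x40007 (P1/RW1/US1/PS0)
  lvl2: tbl 0x40, slot 4 ⇒ 0x42007 (P1/RW1/US1/PS0)
  lvl3: tbl 0x42, slot 18 ⇒ 0x44007 (P1/RW1/US1/PS0)
  → PA=0x44D24  (4 entries read)
#1 VA=0x28602418037 (r,kernel):
  lvl0: tbl 0x3C, slot 5 ⇒ 0x47007 (P1/RW1/US1/PS0)
  lvl1: tbl 0x47, slot 24 ⇒ 0x4A007 (P1/RW1/US1/PS0)
  lvl2: tbl 0x4A, slot 18 ⇒ 0x4C007 (P1/RW1/US1/PS0)
  lvl3: tbl 0x4C, slot 24 ⇒ 0x50007 (P1/RW1/US1/PS0)
  → PA=0x50037  (4 entries read)

Access #0 fault: NONE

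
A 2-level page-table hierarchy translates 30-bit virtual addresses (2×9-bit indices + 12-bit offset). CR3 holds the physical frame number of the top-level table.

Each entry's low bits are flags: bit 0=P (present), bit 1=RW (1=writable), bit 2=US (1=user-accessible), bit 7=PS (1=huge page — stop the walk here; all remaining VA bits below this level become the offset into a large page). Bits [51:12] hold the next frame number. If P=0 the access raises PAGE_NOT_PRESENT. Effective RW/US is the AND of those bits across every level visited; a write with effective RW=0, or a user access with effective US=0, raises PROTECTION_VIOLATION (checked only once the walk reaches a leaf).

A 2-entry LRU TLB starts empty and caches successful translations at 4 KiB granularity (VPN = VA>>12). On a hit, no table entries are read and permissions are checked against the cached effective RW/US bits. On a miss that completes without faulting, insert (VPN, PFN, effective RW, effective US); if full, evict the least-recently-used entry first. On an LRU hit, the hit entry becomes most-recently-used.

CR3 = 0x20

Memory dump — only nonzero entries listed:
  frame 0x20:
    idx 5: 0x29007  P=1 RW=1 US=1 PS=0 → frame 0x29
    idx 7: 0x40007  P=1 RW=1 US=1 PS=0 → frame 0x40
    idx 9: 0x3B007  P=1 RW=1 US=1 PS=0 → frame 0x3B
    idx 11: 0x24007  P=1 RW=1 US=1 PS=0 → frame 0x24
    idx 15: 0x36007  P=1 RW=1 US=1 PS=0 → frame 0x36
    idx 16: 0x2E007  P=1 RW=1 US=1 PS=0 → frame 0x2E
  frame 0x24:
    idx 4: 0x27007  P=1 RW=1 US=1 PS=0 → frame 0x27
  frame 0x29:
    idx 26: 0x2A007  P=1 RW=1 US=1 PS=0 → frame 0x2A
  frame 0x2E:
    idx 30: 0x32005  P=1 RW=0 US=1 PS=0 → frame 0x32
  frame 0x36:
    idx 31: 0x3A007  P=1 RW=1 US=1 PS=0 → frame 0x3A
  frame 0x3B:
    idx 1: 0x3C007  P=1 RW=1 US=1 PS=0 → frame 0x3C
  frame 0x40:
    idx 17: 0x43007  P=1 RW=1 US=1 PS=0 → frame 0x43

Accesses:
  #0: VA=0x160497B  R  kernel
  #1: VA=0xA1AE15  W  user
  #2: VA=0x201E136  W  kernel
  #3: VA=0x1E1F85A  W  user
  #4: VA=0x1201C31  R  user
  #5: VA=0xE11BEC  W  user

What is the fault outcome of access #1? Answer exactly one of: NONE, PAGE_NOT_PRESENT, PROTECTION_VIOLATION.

Walk each access:
#0 VA=0x160497B (r,kernel):
  [0] read 0x20 idx=11: raw=0x24007 flags P=1 W=1 U=1 S=0
  [1] read 0x24 idx=4: raw=0x27007 flags P=1 W=1 U=1 S=0
  ✓ 0x2797B  — 2 lookups
#1 VA=0xA1AE15 (w,user):
  [0] read 0x20 idx=5: raw=0x29007 flags P=1 W=1 U=1 S=0
  [1] read 0x29 idx=26: raw=0x2A007 flags P=1 W=1 U=1 S=0
  ✓ 0x2AE15  — 2 lookups
#2 VA=0x201E136 (w,kernel):
  [0] read 0x20 idx=16: raw=0x2E007 flags P=1 W=1 U=1 S=0
  [1] read 0x2E idx=30: raw=0x32005 flags P=1 W=0 U=1 S=0
  ⇒ fault: PROTECTION_VIOLATION  — 2 lookups
#3 VA=0x1E1F85A (w,user):
  [0] read 0x20 idx=15: raw=0x36007 flags P=1 W=1 U=1 S=0
  [1] read 0x36 idx=31: raw=0x3A007 flags P=1 W=1 U=1 S=0
  ✓ 0x3A85A  — 2 lookups
#4 VA=0x1201C31 (r,user):
  [0] read 0x20 idx=9: raw=0x3B007 flags P=1 W=1 U=1 S=0
  [1] read 0x3B idx=1: raw=0x3C007 flags P=1 W=1 U=1 S=0
  ✓ 0x3CC31  — 2 lookups
#5 VA=0xE11BEC (w,user):
  [0] read 0x20 idx=7: raw=0x40007 flags P=1 W=1 U=1 S=0
  [1] read 0x40 idx=17: raw=0x43007 flags P=1 W=1 U=1 S=0
  ✓ 0x43BEC  — 2 lookups

Access #1 fault: NONE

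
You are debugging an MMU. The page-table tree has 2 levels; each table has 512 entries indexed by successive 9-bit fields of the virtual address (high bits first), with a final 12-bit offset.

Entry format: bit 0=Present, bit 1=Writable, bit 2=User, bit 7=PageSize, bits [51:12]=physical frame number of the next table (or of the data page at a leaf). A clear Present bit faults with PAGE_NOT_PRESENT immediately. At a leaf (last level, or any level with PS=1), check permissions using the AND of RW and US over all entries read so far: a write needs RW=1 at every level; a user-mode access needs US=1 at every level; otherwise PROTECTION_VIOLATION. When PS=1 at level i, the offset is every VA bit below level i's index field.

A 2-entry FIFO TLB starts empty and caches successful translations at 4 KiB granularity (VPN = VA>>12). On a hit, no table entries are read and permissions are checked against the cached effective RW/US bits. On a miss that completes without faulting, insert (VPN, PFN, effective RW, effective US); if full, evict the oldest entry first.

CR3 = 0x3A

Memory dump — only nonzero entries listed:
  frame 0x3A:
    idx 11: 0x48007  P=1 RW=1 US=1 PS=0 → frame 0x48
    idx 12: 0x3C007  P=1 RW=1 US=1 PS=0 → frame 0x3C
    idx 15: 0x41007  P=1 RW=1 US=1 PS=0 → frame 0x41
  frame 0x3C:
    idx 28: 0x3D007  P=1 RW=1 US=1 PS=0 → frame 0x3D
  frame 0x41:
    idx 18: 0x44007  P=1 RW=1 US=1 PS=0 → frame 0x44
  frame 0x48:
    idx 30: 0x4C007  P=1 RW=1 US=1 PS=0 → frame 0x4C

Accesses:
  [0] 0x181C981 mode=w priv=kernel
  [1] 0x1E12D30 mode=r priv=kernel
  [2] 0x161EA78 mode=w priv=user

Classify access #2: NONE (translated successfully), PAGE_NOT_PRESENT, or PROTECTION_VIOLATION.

Per-access translation:
#0 VA=0x181C981 (w,kernel):
  L0 @0x3A[12] → 0x3C007  P=1,RW=1,US=1,PS=0
  L1 @0x3C[28] → 0x3D007  P=1,RW=1,US=1,PS=0
  ✓ 0x3D981  — 2 lookups
#1 VA=0x1E12D30 (r,kernel):
  L0 @0x3A[15] → 0x41007  P=1,RW=1,US=1,PS=0
  L1 @0x41[18] → 0x44007  P=1,RW=1,US=1,PS=0
  ✓ 0x44D30  — 2 lookups
#2 VA=0x161EA78 (w,user):
  L0 @0x3A[11] → 0x48007  P=1,RW=1,US=1,PS=0
  L1 @0x48[30] → 0x4C007  P=1,RW=1,US=1,PS=0
  ✓ 0x4CA78  — 2 lookups

Access #2 fault: NONE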